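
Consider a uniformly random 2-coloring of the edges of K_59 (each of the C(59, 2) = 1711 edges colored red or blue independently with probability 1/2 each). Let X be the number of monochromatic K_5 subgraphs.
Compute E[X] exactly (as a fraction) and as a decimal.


Let X = Σ_S X_S over the C(59, 5) = 5006386 subsets S of size 5, where X_S = 1 if the K_5 on S is monochromatic.
For a fixed S, the K_5 on S has C(5, 2) = 10 edges. P[all 10 edges red] = (1/2)^10, and likewise for blue, so P[monochromatic] = 2·(1/2)^10 = 2^{1 − 10} = 1/512.
Summing: E[X] = C(59, 5) · 2^{1 − 10} = 5006386 · 1/512 = 2503193/256.
Numerically: E[X] ≈ 9778.097656.

E[X] = C(59,5)·2^(1−C(5,2)) = 2503193/256 ≈ 9778.097656.


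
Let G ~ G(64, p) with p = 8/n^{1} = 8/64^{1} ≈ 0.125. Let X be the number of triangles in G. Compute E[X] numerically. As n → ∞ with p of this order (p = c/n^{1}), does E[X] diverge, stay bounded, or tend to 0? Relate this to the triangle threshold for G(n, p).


Number of potential triangles: C(64, 3) = 41664.
Each occurs with probability p³ ≈ (0.125)³ ≈ 1.953125e-03.
By linearity: E[X] = C(64, 3)·p³ ≈ 41664 · 1.953125e-03 ≈ 81.3750.
Here α = 1, so p = 8/n is exactly at the triangle threshold p ~ 1/n. Asymptotically E[X] → c³/6 = 8³/6 = 256/3 ≈ 85.3333, a bounded constant. In this regime the triangle count is asymptotically Poisson(c³/6).

E[X] ≈ 81.3750; in regime p = Θ(1/n^{1}) E[X] stays bounded (at the triangle threshold p ~ 1/n).


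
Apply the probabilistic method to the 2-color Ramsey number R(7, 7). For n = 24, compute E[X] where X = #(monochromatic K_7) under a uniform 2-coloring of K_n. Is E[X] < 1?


E[X] = C(24, 7) · 2^{1 − 21} = 346104 · 2^{−20} = 346104/1048576.
As a reduced fraction: E[X] = 43263/131072 ≈ 0.330.
Is E[X] < 1? YES.
Since E[X] < 1, there exists a 2-coloring of K_{24} with no monochromatic K_7; hence R(7, 7) > 24.

E[X] = 43263/131072 ≈ 0.330; E[X] < 1, so R(7, 7) > 24.


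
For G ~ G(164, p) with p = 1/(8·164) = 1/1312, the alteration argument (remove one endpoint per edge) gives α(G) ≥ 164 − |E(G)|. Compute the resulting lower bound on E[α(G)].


E[|E(G)|] = C(164, 2)·p = 13366 · (1/1312) = 163/16.
E[α(G)] ≥ n − E[|E(G)|] = 164 − 163/16 = 2461/16.
Numerically: ≈ 153.812.
(This is only a lower bound; the true E[α(G)] may be larger.)

E[α(G)] ≥ 2461/16 ≈ 153.812.


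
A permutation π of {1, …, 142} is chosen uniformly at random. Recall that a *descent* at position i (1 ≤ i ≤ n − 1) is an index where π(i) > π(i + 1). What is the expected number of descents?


Write X = Σ X_I over i = 1, …, 141, with X_I the indicator of one descent.
There are 141 indicators.
For each fixed i, the pair (π(i), π(i+1)) is a uniformly random ordered pair of distinct values from {1, …, 142}; by symmetry P[π(i) > π(i+1)] = 1/2.
By linearity: E[X] = 141 · (1/2) = (142 − 1) · (1/2) = 141/2 ≈ 70.500000.

E[X] = 141/2 = 70.500000.


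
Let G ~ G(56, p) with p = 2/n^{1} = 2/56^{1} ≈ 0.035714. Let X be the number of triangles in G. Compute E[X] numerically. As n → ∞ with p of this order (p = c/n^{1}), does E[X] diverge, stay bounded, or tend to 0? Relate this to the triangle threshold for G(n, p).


Number of potential triangles: C(56, 3) = 27720.
Each occurs with probability p³ ≈ (0.035714)³ ≈ 4.5553936e-05.
By linearity: E[X] = C(56, 3)·p³ ≈ 27720 · 4.5553936e-05 ≈ 1.26276.
Here α = 1, so p = 2/n is exactly at the triangle threshold p ~ 1/n. Asymptotically E[X] → c³/6 = 2³/6 = 4/3 ≈ 1.33333, a bounded constant. In this regime the triangle count is asymptotically Poisson(c³/6).

E[X] ≈ 1.26276; in regime p = Θ(1/n^{1}) E[X] stays bounded (at the triangle threshold p ~ 1/n).


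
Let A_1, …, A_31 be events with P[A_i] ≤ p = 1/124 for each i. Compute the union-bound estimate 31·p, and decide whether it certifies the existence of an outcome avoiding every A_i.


Union bound: P[∪_{i=1}^{31} A_i] ≤ Σ_i P[A_i] ≤ 31·p = 31·(1/124) = 1/4.
Numerically: 1/4 ≈ 0.2500000.
Is 1/4 < 1? YES.
Since P[∪ A_i] ≤ 1/4 < 1, the complement has P[∩ A_i^c] ≥ 1 − 1/4 = 3/4 > 0, so some outcome avoids every A_i.

31·p = 1/4 ≈ 0.2500000; existence CERTIFIED by the union bound.


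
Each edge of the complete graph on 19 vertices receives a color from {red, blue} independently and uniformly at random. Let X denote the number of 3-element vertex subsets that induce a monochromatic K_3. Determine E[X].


Let X = Σ_S X_S over the C(19, 3) = 969 subsets S of size 3, where X_S = 1 if the K_3 on S is monochromatic.
For a fixed S, the K_3 on S has C(3, 2) = 3 edges. P[all 3 edges red] = (1/2)^3, and likewise for blue, so P[monochromatic] = 2·(1/2)^3 = 2^{1 − 3} = 1/4.
By linearity of expectation: E[X] = C(19, 3) · 2^{1 − 3} = 969 · 1/4 = 969/4.
Numerically: E[X] ≈ 242.25000.

E[X] = C(19,3)·2^(1−C(3,2)) = 969/4 ≈ 242.25000.


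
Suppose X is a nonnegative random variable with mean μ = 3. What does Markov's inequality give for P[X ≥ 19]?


μ = E[X] = 3, a = 19.
Markov: P[X ≥ 19] ≤ μ/a = (3)/19 = 3/19.
Numerically: ≈ 0.1579.
(Since a = 19 > μ = 3.0000, the bound 3/19 is < 1 and informative.)

P[X ≥ 19] ≤ 3/19 ≈ 0.1579.


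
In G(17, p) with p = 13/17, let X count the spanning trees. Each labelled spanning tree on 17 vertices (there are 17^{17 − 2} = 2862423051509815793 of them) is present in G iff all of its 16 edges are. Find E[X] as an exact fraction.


K_17 has 17^{17 − 2} = 2862423051509815793 labelled spanning trees.
For each such spanning tree H, let X_H = 1 if all 16 edges of H are present in G. Then P[X_H = 1] = p^{16} = (13/17)^{16} = 665416609183179841/48661191875666868481.
By linearity: E[X] = Σ_H E[X_H] = 2862423051509815793 · p^{16} = 2862423051509815793 · 665416609183179841/48661191875666868481 = 665416609183179841/17.
Numerically: E[X] ≈ 3.914e+16.

E[X] = 2862423051509815793 · (13/17)^{16} = 665416609183179841/17 ≈ 3.914e+16.


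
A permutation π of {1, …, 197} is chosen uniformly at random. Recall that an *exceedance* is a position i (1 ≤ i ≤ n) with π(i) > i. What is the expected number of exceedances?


Write X = Σ_{i=1}^{197} X_i, where X_i = 1_{π(i) > i}.
For each fixed i, π(i) is uniform over {1, …, 197} (marginal of a uniform permutation), so P[π(i) > i] = (n − i)/n. Summing: Σ_{i=1}^{197} (n − i)/n = (0 + 1 + … + 196)/197 = 197(197 − 1)/(2·197) = (197 − 1)/2.
Hence E[X] = Σ_{i=1}^{197} (197 − i)/197 = 98 ≈ 98.0000.

E[X] = 98 = 98.0000.


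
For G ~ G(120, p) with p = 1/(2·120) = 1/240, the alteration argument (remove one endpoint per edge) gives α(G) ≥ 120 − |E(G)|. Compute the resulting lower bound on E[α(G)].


E[|E(G)|] = C(120, 2)·p = 7140 · (1/240) = 119/4.
E[α(G)] ≥ n − E[|E(G)|] = 120 − 119/4 = 361/4.
Numerically: ≈ 90.250000.
(This is only a lower bound; the true E[α(G)] may be larger.)

E[α(G)] ≥ 361/4 ≈ 90.250000.


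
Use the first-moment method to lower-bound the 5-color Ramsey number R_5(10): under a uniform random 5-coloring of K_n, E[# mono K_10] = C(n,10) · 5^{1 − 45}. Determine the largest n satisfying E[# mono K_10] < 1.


We need C(n, 10) · 5^{1 − 45} < 1, i.e. C(n, 10) < 5^{45 − 1} = 5684341886080801486968994140625.
Check values of n near the boundary:
  n = 5388: C(5388, 10) = 5634865093375880654852250419586; 5634865093375880654852250419586 < 5684341886080801486968994140625? YES
  n = 5389: C(5389, 10) = 5645340767466558997768874792926; 5645340767466558997768874792926 < 5684341886080801486968994140625? YES
  n = 5390: C(5390, 10) = 5655833965919099070255434039753; 5655833965919099070255434039753 < 5684341886080801486968994140625? YES
  n = 5391: C(5391, 10) = 5666344714787188828795213697883; 5666344714787188828795213697883 < 5684341886080801486968994140625? YES
  n = 5392: C(5392, 10) = 5676873040158402483252283957448; 5676873040158402483252283957448 < 5684341886080801486968994140625? YES
  n = 5393: C(5393, 10) = 5687418968154238267170642278008; 5687418968154238267170642278008 < 5684341886080801486968994140625? NO
The largest n with C(n, 10) < 5684341886080801486968994140625 is n = 5392 (where E[X] = 5676873040158402483252283957448/5684341886080801486968994140625 ≈ 0.998686). Hence R_5(10) > 5392, i.e. R_5(10) ≥ 5393.

Largest n = 5392; hence R_5(10) > 5392.


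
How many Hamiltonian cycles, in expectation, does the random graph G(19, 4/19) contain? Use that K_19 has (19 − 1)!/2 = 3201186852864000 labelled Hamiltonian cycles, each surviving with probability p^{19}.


K_19 has (19 − 1)!/2 = 3201186852864000 labelled Hamiltonian cycles.
For each such Hamiltonian cycle H, let X_H = 1 if all 19 edges of H are present in G. Then P[X_H = 1] = p^{19} = (4/19)^{19} = 274877906944/1978419655660313589123979.
By linearity of expectation: E[X] = Σ_H E[X_H] = 3201186852864000 · p^{19} = 3201186852864000 · 274877906944/1978419655660313589123979 = 879935541851906811887616000/1978419655660313589123979.
Numerically: E[X] ≈ 444.767.

E[X] = 3201186852864000 · (4/19)^{19} = 879935541851906811887616000/1978419655660313589123979 ≈ 444.767.


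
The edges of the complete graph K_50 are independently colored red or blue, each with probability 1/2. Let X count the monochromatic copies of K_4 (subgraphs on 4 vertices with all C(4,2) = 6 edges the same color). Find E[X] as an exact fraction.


Let X = Σ_S X_S over the C(50, 4) = 230300 subsets S of size 4, where X_S = 1 if the K_4 on S is monochromatic.
For a fixed S, the K_4 on S has C(4, 2) = 6 edges. P[all 6 edges red] = (1/2)^6, and likewise for blue, so P[monochromatic] = 2·(1/2)^6 = 2^{1 − 6} = 1/32.
By linearity of expectation: E[X] = C(50, 4) · 2^{1 − 6} = 230300 · 1/32 = 57575/8.
Numerically: E[X] ≈ 7196.875.

E[X] = C(50,4)·2^(1−C(4,2)) = 57575/8 ≈ 7196.875.


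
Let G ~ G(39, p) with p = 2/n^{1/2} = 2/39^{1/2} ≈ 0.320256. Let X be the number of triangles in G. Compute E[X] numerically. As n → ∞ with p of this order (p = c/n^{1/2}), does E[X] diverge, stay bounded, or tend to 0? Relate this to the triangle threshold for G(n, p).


Number of potential triangles: C(39, 3) = 9139.
Each occurs with probability p³ ≈ (0.320256)³ ≈ 3.28468008e-02.
By linearity: E[X] = C(39, 3)·p³ ≈ 9139 · 3.28468008e-02 ≈ 300.186912.
Since α = 1/2 < 1, p = c/n^{1/2} ≫ 1/n is above the triangle threshold p ~ 1/n. Asymptotically E[X] ~ (c³/6)·n^{3(1−α)} = (2³/6)·n^{1.5} → ∞; triangles are abundant w.h.p.

E[X] ≈ 300.186912; in regime p = Θ(1/n^{1/2}) E[X] diverges (above the triangle threshold p ~ 1/n).


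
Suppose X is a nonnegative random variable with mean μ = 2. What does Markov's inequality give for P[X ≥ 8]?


μ = E[X] = 2, a = 8.
Markov: P[X ≥ 8] ≤ μ/a = (2)/8 = 1/4.
Numerically: ≈ 0.250.
(Since a = 8 > μ = 2.000, the bound 1/4 is < 1 and informative.)

P[X ≥ 8] ≤ 1/4 ≈ 0.250.


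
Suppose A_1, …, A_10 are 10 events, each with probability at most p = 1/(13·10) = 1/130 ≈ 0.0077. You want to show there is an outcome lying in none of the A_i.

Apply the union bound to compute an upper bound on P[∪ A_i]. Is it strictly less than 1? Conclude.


Union bound: P[∪_{i=1}^{10} A_i] ≤ Σ_i P[A_i] ≤ 10·p = 10·(1/130) = 1/13.
Numerically: 1/13 ≈ 0.0769.
Is 1/13 < 1? YES.
Since P[∪ A_i] ≤ 1/13 < 1, the complement has P[∩ A_i^c] ≥ 1 − 1/13 = 12/13 > 0, so some outcome avoids every A_i.

10·p = 1/13 ≈ 0.0769; existence CERTIFIED by the union bound.


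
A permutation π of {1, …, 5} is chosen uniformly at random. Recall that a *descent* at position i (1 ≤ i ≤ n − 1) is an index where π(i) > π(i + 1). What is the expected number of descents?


Write X = Σ X_I over i = 1, …, 4, with X_I the indicator of one descent.
There are 4 indicators.
For each fixed i, the pair (π(i), π(i+1)) is a uniformly random ordered pair of distinct values from {1, …, 5}; by symmetry P[π(i) > π(i+1)] = 1/2.
By linearity: E[X] = 4 · (1/2) = (5 − 1) · (1/2) = 2 ≈ 2.000.

E[X] = 2 = 2.000.


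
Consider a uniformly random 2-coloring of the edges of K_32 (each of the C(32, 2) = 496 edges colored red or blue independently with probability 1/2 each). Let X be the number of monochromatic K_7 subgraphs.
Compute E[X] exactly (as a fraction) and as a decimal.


Let X = Σ_S X_S over the C(32, 7) = 3365856 subsets S of size 7, where X_S = 1 if the K_7 on S is monochromatic.
For a fixed S, the K_7 on S has C(7, 2) = 21 edges. P[all 21 edges red] = (1/2)^21, and likewise for blue, so P[monochromatic] = 2·(1/2)^21 = 2^{1 − 21} = 1/1048576.
By linearity of expectation: E[X] = C(32, 7) · 2^{1 − 21} = 3365856 · 1/1048576 = 105183/32768.
Numerically: E[X] ≈ 3.209930.

E[X] = C(32,7)·2^(1−C(7,2)) = 105183/32768 ≈ 3.209930.


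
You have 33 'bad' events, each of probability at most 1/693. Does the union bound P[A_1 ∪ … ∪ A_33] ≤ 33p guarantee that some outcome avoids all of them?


Union bound: P[∪_{i=1}^{33} A_i] ≤ Σ_i P[A_i] ≤ 33·p = 33·(1/693) = 1/21.
Numerically: 1/21 ≈ 0.0476190.
Is 1/21 < 1? YES.
Since P[∪ A_i] ≤ 1/21 < 1, the complement has P[∩ A_i^c] ≥ 1 − 1/21 = 20/21 > 0, so some outcome avoids every A_i.

33·p = 1/21 ≈ 0.0476190; existence CERTIFIED by the union bound.


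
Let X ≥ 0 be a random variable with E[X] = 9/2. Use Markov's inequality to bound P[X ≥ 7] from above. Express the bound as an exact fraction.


μ = E[X] = 9/2, a = 7.
Markov: P[X ≥ 7] ≤ μ/a = (9/2)/7 = 9/14.
Numerically: ≈ 0.642857.
(Since a = 7 > μ = 4.500000, the bound 9/14 is < 1 and informative.)

P[X ≥ 7] ≤ 9/14 ≈ 0.642857.


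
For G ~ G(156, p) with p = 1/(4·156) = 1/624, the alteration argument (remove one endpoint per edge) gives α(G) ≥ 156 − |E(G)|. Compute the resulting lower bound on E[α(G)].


E[|E(G)|] = C(156, 2)·p = 12090 · (1/624) = 155/8.
E[α(G)] ≥ n − E[|E(G)|] = 156 − 155/8 = 1093/8.
Numerically: ≈ 136.625000.
(This is only a lower bound; the true E[α(G)] may be larger.)

E[α(G)] ≥ 1093/8 ≈ 136.625000.


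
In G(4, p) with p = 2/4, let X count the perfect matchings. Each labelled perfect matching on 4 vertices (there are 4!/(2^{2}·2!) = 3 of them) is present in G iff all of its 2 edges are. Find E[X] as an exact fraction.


K_4 has 4!/(2^{2}·2!) = 3 labelled perfect matchings.
For each such perfect matching H, let X_H = 1 if all 2 edges of H are present in G. Then P[X_H = 1] = p^{2} = (1/2)^{2} = 1/4.
By linearity: E[X] = Σ_H E[X_H] = 3 · p^{2} = 3 · 1/4 = 3/4.
Numerically: E[X] ≈ 0.75.

E[X] = 3 · (1/2)^{2} = 3/4 ≈ 0.75.


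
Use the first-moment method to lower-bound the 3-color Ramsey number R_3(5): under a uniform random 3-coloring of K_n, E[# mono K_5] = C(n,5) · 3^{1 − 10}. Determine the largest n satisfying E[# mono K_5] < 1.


We need C(n, 5) · 3^{1 − 10} < 1, i.e. C(n, 5) < 3^{10 − 1} = 19683.
Check values of n near the boundary:
  n = 16: C(16, 5) = 4368; 4368 < 19683? YES
  n = 17: C(17, 5) = 6188; 6188 < 19683? YES
  n = 18: C(18, 5) = 8568; 8568 < 19683? YES
  n = 19: C(19, 5) = 11628; 11628 < 19683? YES
  n = 20: C(20, 5) = 15504; 15504 < 19683? YES
  n = 21: C(21, 5) = 20349; 20349 < 19683? NO
The largest n with C(n, 5) < 19683 is n = 20 (where E[X] = 5168/6561 ≈ 0.788). Hence R_3(5) > 20, i.e. R_3(5) ≥ 21.

Largest n = 20; hence R_3(5) > 20.


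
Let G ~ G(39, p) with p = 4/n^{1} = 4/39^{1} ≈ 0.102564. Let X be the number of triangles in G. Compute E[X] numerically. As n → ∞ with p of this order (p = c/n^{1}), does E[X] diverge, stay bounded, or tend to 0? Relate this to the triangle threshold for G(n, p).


Number of potential triangles: C(39, 3) = 9139.
Each occurs with probability p³ ≈ (0.102564)³ ≈ 1.07891232e-03.
By linearity: E[X] = C(39, 3)·p³ ≈ 9139 · 1.07891232e-03 ≈ 9.860180.
Here α = 1, so p = 4/n is exactly at the triangle threshold p ~ 1/n. Asymptotically E[X] → c³/6 = 4³/6 = 32/3 ≈ 10.666667, a bounded constant. In this regime the triangle count is asymptotically Poisson(c³/6).

E[X] ≈ 9.860180; in regime p = Θ(1/n^{1}) E[X] stays bounded (at the triangle threshold p ~ 1/n).


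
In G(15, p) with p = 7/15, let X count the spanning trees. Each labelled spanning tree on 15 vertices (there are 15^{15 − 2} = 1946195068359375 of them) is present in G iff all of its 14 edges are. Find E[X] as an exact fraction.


K_15 has 15^{15 − 2} = 1946195068359375 labelled spanning trees.
For each such spanning tree H, let X_H = 1 if all 14 edges of H are present in G. Then P[X_H = 1] = p^{14} = (7/15)^{14} = 678223072849/29192926025390625.
By linearity of expectation: E[X] = Σ_H E[X_H] = 1946195068359375 · p^{14} = 1946195068359375 · 678223072849/29192926025390625 = 678223072849/15.
Numerically: E[X] ≈ 4.521e+10.

E[X] = 1946195068359375 · (7/15)^{14} = 678223072849/15 ≈ 4.521e+10.


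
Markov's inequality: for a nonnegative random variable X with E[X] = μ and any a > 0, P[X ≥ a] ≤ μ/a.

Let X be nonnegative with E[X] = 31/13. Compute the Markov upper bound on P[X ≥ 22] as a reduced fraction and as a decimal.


μ = E[X] = 31/13, a = 22.
Markov: P[X ≥ 22] ≤ μ/a = (31/13)/22 = 31/286.
Numerically: ≈ 0.10839.
(Since a = 22 > μ = 2.38462, the bound 31/286 is < 1 and informative.)

P[X ≥ 22] ≤ 31/286 ≈ 0.10839.


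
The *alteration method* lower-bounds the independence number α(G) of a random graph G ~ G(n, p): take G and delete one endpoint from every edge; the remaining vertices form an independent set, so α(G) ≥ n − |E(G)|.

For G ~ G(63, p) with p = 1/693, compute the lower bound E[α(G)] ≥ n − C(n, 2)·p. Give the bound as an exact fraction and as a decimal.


E[|E(G)|] = C(63, 2)·p = 1953 · (1/693) = 31/11.
E[α(G)] ≥ n − E[|E(G)|] = 63 − 31/11 = 662/11.
Numerically: ≈ 60.18182.
(This is only a lower bound; the true E[α(G)] may be larger.)

E[α(G)] ≥ 662/11 ≈ 60.18182.


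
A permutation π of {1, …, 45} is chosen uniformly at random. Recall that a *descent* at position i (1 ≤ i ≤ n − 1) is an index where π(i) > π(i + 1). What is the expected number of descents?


Write X = Σ X_I over i = 1, …, 44, with X_I the indicator of one descent.
There are 44 indicators.
For each fixed i, the pair (π(i), π(i+1)) is a uniformly random ordered pair of distinct values from {1, …, 45}; by symmetry P[π(i) > π(i+1)] = 1/2.
By linearity: E[X] = 44 · (1/2) = (45 − 1) · (1/2) = 22 ≈ 22.0000.

E[X] = 22 = 22.0000.


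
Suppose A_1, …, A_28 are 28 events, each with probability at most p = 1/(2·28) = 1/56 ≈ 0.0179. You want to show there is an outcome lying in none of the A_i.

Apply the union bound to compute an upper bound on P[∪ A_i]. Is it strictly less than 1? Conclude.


Union bound: P[∪_{i=1}^{28} A_i] ≤ Σ_i P[A_i] ≤ 28·p = 28·(1/56) = 1/2.
Numerically: 1/2 ≈ 0.5000.
Is 1/2 < 1? YES.
Since P[∪ A_i] ≤ 1/2 < 1, the complement has P[∩ A_i^c] ≥ 1 − 1/2 = 1/2 > 0, so some outcome avoids every A_i.

28·p = 1/2 ≈ 0.5000; existence CERTIFIED by the union bound.


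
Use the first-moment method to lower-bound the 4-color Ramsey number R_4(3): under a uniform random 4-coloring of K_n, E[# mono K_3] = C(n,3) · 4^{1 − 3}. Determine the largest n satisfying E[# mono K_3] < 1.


We need C(n, 3) · 4^{1 − 3} < 1, i.e. C(n, 3) < 4^{3 − 1} = 16.
Check values of n near the boundary:
  n = 3: C(3, 3) = 1; 1 < 16? YES
  n = 4: C(4, 3) = 4; 4 < 16? YES
  n = 5: C(5, 3) = 10; 10 < 16? YES
  n = 6: C(6, 3) = 20; 20 < 16? NO
  n = 7: C(7, 3) = 35; 35 < 16? NO
The largest n with C(n, 3) < 16 is n = 5 (where E[X] = 5/8 ≈ 0.625000). Hence R_4(3) > 5, i.e. R_4(3) ≥ 6.

Largest n = 5; hence R_4(3) > 5.


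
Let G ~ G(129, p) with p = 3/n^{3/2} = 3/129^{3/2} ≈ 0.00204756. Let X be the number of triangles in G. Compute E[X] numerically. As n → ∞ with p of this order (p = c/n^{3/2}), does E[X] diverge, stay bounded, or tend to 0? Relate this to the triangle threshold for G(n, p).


Number of potential triangles: C(129, 3) = 349504.
Each occurs with probability p³ ≈ (0.00204756)³ ≈ 8.58440241e-09.
By linearity: E[X] = C(129, 3)·p³ ≈ 349504 · 8.58440241e-09 ≈ 0.003000.
Since α = 3/2 > 1, p = c/n^{3/2} = o(1/n) is below the triangle threshold p ~ 1/n. Asymptotically E[X] ~ (c³/6)·n^{3(1−α)} = (3³/6)·n^{-1.5} → 0, so by Markov's inequality G has no triangles w.h.p.

E[X] ≈ 0.003000; in regime p = Θ(1/n^{3/2}) E[X] tends to 0 (below the triangle threshold p ~ 1/n).


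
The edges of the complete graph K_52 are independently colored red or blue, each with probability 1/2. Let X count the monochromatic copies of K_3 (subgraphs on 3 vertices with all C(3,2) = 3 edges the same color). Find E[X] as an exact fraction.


Let X = Σ_S X_S over the C(52, 3) = 22100 subsets S of size 3, where X_S = 1 if the K_3 on S is monochromatic.
For a fixed S, the K_3 on S has C(3, 2) = 3 edges. P[all 3 edges red] = (1/2)^3, and likewise for blue, so P[monochromatic] = 2·(1/2)^3 = 2^{1 − 3} = 1/4.
Summing: E[X] = C(52, 3) · 2^{1 − 3} = 22100 · 1/4 = 5525.
Numerically: E[X] ≈ 5525.000000.

E[X] = C(52,3)·2^(1−C(3,2)) = 5525 ≈ 5525.000000.


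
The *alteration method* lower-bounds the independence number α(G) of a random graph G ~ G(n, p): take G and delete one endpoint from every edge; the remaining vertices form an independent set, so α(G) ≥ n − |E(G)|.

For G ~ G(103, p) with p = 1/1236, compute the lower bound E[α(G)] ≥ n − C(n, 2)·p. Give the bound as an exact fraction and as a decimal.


E[|E(G)|] = C(103, 2)·p = 5253 · (1/1236) = 17/4.
E[α(G)] ≥ n − E[|E(G)|] = 103 − 17/4 = 395/4.
Numerically: ≈ 98.750.
(This is only a lower bound; the true E[α(G)] may be larger.)

E[α(G)] ≥ 395/4 ≈ 98.750.


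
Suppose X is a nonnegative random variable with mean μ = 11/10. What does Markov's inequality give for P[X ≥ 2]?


μ = E[X] = 11/10, a = 2.
Markov: P[X ≥ 2] ≤ μ/a = (11/10)/2 = 11/20.
Numerically: ≈ 0.5500.
(Since a = 2 > μ = 1.1000, the bound 11/20 is < 1 and informative.)

P[X ≥ 2] ≤ 11/20 ≈ 0.5500.


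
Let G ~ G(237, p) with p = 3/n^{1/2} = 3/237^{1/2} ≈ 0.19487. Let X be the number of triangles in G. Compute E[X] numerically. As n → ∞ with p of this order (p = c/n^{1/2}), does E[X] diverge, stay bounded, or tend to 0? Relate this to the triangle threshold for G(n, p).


Number of potential triangles: C(237, 3) = 2190670.
Each occurs with probability p³ ≈ (0.19487)³ ≈ 7.4001623e-03.
By linearity: E[X] = C(237, 3)·p³ ≈ 2190670 · 7.4001623e-03 ≈ 16211.31356.
Since α = 1/2 < 1, p = c/n^{1/2} ≫ 1/n is above the triangle threshold p ~ 1/n. Asymptotically E[X] ~ (c³/6)·n^{3(1−α)} = (3³/6)·n^{1.5} → ∞; triangles are abundant w.h.p.

E[X] ≈ 16211.31356; in regime p = Θ(1/n^{1/2}) E[X] diverges (above the triangle threshold p ~ 1/n).


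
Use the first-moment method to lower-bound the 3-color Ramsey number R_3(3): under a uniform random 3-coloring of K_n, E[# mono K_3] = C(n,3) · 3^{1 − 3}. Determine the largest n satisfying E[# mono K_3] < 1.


We need C(n, 3) · 3^{1 − 3} < 1, i.e. C(n, 3) < 3^{3 − 1} = 9.
Check values of n near the boundary:
  n = 3: C(3, 3) = 1; 1 < 9? YES
  n = 4: C(4, 3) = 4; 4 < 9? YES
  n = 5: C(5, 3) = 10; 10 < 9? NO
The largest n with C(n, 3) < 9 is n = 4 (where E[X] = 4/9 ≈ 0.44444). Hence R_3(3) > 4, i.e. R_3(3) ≥ 5.

Largest n = 4; hence R_3(3) > 4.


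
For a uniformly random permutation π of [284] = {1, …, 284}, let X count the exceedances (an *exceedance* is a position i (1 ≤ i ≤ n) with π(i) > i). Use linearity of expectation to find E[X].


Write X = Σ_{i=1}^{284} X_i, where X_i = 1_{π(i) > i}.
For each fixed i, π(i) is uniform over {1, …, 284} (marginal of a uniform permutation), so P[π(i) > i] = (n − i)/n. Summing: Σ_{i=1}^{284} (n − i)/n = (0 + 1 + … + 283)/284 = 284(284 − 1)/(2·284) = (284 − 1)/2.
Hence E[X] = Σ_{i=1}^{284} (284 − i)/284 = 283/2 ≈ 141.500.

E[X] = 283/2 = 141.500.


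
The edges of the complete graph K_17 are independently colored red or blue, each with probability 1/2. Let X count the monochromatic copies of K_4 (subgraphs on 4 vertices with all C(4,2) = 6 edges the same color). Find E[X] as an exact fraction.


Let X = Σ_S X_S over the C(17, 4) = 2380 subsets S of size 4, where X_S = 1 if the K_4 on S is monochromatic.
For a fixed S, the K_4 on S has C(4, 2) = 6 edges. P[all 6 edges red] = (1/2)^6, and likewise for blue, so P[monochromatic] = 2·(1/2)^6 = 2^{1 − 6} = 1/32.
By linearity: E[X] = C(17, 4) · 2^{1 − 6} = 2380 · 1/32 = 595/8.
Numerically: E[X] ≈ 74.375000.

E[X] = C(17,4)·2^(1−C(4,2)) = 595/8 ≈ 74.375000.


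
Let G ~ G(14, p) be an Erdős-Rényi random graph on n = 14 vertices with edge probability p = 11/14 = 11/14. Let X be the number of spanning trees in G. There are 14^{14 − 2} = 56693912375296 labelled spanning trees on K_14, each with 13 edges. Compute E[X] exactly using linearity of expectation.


K_14 has 14^{14 − 2} = 56693912375296 labelled spanning trees.
For each such spanning tree H, let X_H = 1 if all 13 edges of H are present in G. Then P[X_H = 1] = p^{13} = (11/14)^{13} = 34522712143931/793714773254144.
By linearity of expectation: E[X] = Σ_H E[X_H] = 56693912375296 · p^{13} = 56693912375296 · 34522712143931/793714773254144 = 34522712143931/14.
Numerically: E[X] ≈ 2.46591e+12.

E[X] = 56693912375296 · (11/14)^{13} = 34522712143931/14 ≈ 2.46591e+12.


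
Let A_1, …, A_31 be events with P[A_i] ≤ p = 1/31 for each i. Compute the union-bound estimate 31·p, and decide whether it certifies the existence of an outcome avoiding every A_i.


Union bound: P[∪_{i=1}^{31} A_i] ≤ Σ_i P[A_i] ≤ 31·p = 31·(1/31) = 1.
Numerically: 1 ≈ 1.00000.
Is 1 < 1? NO.
Since the bound 1 is ≥ 1, the union bound is uninformative here; it does NOT by itself certify existence.

31·p = 1 ≈ 1.00000; existence NOT certified by the union bound.


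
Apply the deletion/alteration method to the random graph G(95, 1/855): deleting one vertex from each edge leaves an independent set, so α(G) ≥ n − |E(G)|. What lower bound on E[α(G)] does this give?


E[|E(G)|] = C(95, 2)·p = 4465 · (1/855) = 47/9.
E[α(G)] ≥ n − E[|E(G)|] = 95 − 47/9 = 808/9.
Numerically: ≈ 89.778.
(This is only a lower bound; the true E[α(G)] may be larger.)

E[α(G)] ≥ 808/9 ≈ 89.778.


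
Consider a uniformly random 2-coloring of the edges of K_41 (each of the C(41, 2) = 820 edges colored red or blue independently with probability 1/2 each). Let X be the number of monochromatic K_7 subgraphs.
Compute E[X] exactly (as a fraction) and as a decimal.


Let X = Σ_S X_S over the C(41, 7) = 22481940 subsets S of size 7, where X_S = 1 if the K_7 on S is monochromatic.
For a fixed S, the K_7 on S has C(7, 2) = 21 edges. P[all 21 edges red] = (1/2)^21, and likewise for blue, so P[monochromatic] = 2·(1/2)^21 = 2^{1 − 21} = 1/1048576.
Summing: E[X] = C(41, 7) · 2^{1 − 21} = 22481940 · 1/1048576 = 5620485/262144.
Numerically: E[X] ≈ 21.440.

E[X] = C(41,7)·2^(1−C(7,2)) = 5620485/262144 ≈ 21.440.


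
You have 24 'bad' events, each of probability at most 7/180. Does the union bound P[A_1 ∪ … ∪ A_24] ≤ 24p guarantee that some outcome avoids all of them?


Union bound: P[∪_{i=1}^{24} A_i] ≤ Σ_i P[A_i] ≤ 24·p = 24·(7/180) = 14/15.
Numerically: 14/15 ≈ 0.933.
Is 14/15 < 1? YES.
Since P[∪ A_i] ≤ 14/15 < 1, the complement has P[∩ A_i^c] ≥ 1 − 14/15 = 1/15 > 0, so some outcome avoids every A_i.

24·p = 14/15 ≈ 0.933; existence CERTIFIED by the union bound.


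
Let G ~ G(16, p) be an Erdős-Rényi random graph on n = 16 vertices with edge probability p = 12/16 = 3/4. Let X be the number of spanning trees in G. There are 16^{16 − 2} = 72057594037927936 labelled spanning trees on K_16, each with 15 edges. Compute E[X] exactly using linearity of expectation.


K_16 has 16^{16 − 2} = 72057594037927936 labelled spanning trees.
For each such spanning tree H, let X_H = 1 if all 15 edges of H are present in G. Then P[X_H = 1] = p^{15} = (3/4)^{15} = 14348907/1073741824.
By linearity: E[X] = Σ_H E[X_H] = 72057594037927936 · p^{15} = 72057594037927936 · 14348907/1073741824 = 962938848411648.
Numerically: E[X] ≈ 9.629e+14.

E[X] = 72057594037927936 · (3/4)^{15} = 962938848411648 ≈ 9.629e+14.


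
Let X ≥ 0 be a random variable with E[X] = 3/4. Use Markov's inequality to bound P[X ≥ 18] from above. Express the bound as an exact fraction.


μ = E[X] = 3/4, a = 18.
Markov: P[X ≥ 18] ≤ μ/a = (3/4)/18 = 1/24.
Numerically: ≈ 0.041667.
(Since a = 18 > μ = 0.750000, the bound 1/24 is < 1 and informative.)

P[X ≥ 18] ≤ 1/24 ≈ 0.041667.


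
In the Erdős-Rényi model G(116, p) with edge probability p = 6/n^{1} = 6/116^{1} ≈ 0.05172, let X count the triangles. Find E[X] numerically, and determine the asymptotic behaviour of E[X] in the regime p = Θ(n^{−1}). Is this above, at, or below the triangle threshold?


Number of potential triangles: C(116, 3) = 253460.
Each occurs with probability p³ ≈ (0.05172)³ ≈ 1.383821e-04.
By linearity: E[X] = C(116, 3)·p³ ≈ 253460 · 1.383821e-04 ≈ 35.0743.
Here α = 1, so p = 6/n is exactly at the triangle threshold p ~ 1/n. Asymptotically E[X] → c³/6 = 6³/6 = 36 ≈ 36.0000, a bounded constant. In this regime the triangle count is asymptotically Poisson(c³/6).

E[X] ≈ 35.0743; in regime p = Θ(1/n^{1}) E[X] stays bounded (at the triangle threshold p ~ 1/n).


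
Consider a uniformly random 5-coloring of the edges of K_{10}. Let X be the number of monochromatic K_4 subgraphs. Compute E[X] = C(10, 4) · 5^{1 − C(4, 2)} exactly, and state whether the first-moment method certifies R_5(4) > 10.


E[X] = C(10, 4) · 5^{1 − 6} = 210 · 5^{−5} = 210/3125.
As a reduced fraction: E[X] = 42/625 ≈ 0.06720.
Is E[X] < 1? YES.
Since E[X] < 1, there exists a 5-coloring of K_{10} with no monochromatic K_4; hence R_5(4) > 10.

E[X] = 42/625 ≈ 0.06720; E[X] < 1, so R_5(4) > 10.


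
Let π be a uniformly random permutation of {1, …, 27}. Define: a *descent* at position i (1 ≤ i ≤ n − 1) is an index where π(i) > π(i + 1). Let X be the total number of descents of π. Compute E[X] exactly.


Write X = Σ X_I over i = 1, …, 26, with X_I the indicator of one descent.
There are 26 indicators.
For each fixed i, the pair (π(i), π(i+1)) is a uniformly random ordered pair of distinct values from {1, …, 27}; by symmetry P[π(i) > π(i+1)] = 1/2.
By linearity: E[X] = 26 · (1/2) = (27 − 1) · (1/2) = 13 ≈ 13.000000.

E[X] = 13 = 13.000000.


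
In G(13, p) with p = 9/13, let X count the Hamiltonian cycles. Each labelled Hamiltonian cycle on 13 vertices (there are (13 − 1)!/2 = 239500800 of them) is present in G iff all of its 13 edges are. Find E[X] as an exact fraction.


K_13 has (13 − 1)!/2 = 239500800 labelled Hamiltonian cycles.
For each such Hamiltonian cycle H, let X_H = 1 if all 13 edges of H are present in G. Then P[X_H = 1] = p^{13} = (9/13)^{13} = 2541865828329/302875106592253.
By linearity: E[X] = Σ_H E[X_H] = 239500800 · p^{13} = 239500800 · 2541865828329/302875106592253 = 608778899377458163200/302875106592253.
Numerically: E[X] ≈ 2.01e+06.

E[X] = 239500800 · (9/13)^{13} = 608778899377458163200/302875106592253 ≈ 2.01e+06.


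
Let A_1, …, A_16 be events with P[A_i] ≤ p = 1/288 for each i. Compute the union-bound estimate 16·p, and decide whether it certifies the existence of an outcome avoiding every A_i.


Union bound: P[∪_{i=1}^{16} A_i] ≤ Σ_i P[A_i] ≤ 16·p = 16·(1/288) = 1/18.
Numerically: 1/18 ≈ 0.055556.
Is 1/18 < 1? YES.
Since P[∪ A_i] ≤ 1/18 < 1, the complement has P[∩ A_i^c] ≥ 1 − 1/18 = 17/18 > 0, so some outcome avoids every A_i.

16·p = 1/18 ≈ 0.055556; existence CERTIFIED by the union bound.


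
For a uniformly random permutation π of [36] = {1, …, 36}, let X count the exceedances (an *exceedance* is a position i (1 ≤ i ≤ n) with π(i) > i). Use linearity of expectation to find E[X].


Write X = Σ_{i=1}^{36} X_i, where X_i = 1_{π(i) > i}.
For each fixed i, π(i) is uniform over {1, …, 36} (marginal of a uniform permutation), so P[π(i) > i] = (n − i)/n. Summing: Σ_{i=1}^{36} (n − i)/n = (0 + 1 + … + 35)/36 = 36(36 − 1)/(2·36) = (36 − 1)/2.
Hence E[X] = Σ_{i=1}^{36} (36 − i)/36 = 35/2 ≈ 17.500000.

E[X] = 35/2 = 17.500000.


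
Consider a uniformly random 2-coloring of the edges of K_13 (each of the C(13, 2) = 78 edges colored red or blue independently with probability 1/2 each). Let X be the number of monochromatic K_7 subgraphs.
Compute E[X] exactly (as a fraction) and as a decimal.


Let X = Σ_S X_S over the C(13, 7) = 1716 subsets S of size 7, where X_S = 1 if the K_7 on S is monochromatic.
For a fixed S, the K_7 on S has C(7, 2) = 21 edges. P[all 21 edges red] = (1/2)^21, and likewise for blue, so P[monochromatic] = 2·(1/2)^21 = 2^{1 − 21} = 1/1048576.
By linearity of expectation: E[X] = C(13, 7) · 2^{1 − 21} = 1716 · 1/1048576 = 429/262144.
Numerically: E[X] ≈ 0.002.

E[X] = C(13,7)·2^(1−C(7,2)) = 429/262144 ≈ 0.002.


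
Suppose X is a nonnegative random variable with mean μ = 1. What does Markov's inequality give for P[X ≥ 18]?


μ = E[X] = 1, a = 18.
Markov: P[X ≥ 18] ≤ μ/a = (1)/18 = 1/18.
Numerically: ≈ 0.05556.
(Since a = 18 > μ = 1.00000, the bound 1/18 is < 1 and informative.)

P[X ≥ 18] ≤ 1/18 ≈ 0.05556.


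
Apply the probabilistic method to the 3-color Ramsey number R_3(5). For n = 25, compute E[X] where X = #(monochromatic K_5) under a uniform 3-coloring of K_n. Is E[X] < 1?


E[X] = C(25, 5) · 3^{1 − 10} = 53130 · 3^{−9} = 53130/19683.
As a reduced fraction: E[X] = 17710/6561 ≈ 2.699284.
Is E[X] < 1? NO.
Since E[X] ≥ 1, the first-moment bound is inconclusive at n = 25; it does NOT by itself certify R_3(5) > 25.

E[X] = 17710/6561 ≈ 2.699284; E[X] ≥ 1; first-moment method inconclusive here.


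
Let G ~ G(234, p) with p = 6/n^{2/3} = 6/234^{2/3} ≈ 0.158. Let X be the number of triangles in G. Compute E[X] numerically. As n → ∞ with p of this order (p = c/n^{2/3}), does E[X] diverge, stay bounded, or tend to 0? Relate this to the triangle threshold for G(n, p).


Number of potential triangles: C(234, 3) = 2108184.
Each occurs with probability p³ ≈ (0.158)³ ≈ 3.94477e-03.
By linearity: E[X] = C(234, 3)·p³ ≈ 2108184 · 3.94477e-03 ≈ 8316.308.
Since α = 2/3 < 1, p = c/n^{2/3} ≫ 1/n is above the triangle threshold p ~ 1/n. Asymptotically E[X] ~ (c³/6)·n^{3(1−α)} = (6³/6)·n^{1} → ∞; triangles are abundant w.h.p.

E[X] ≈ 8316.308; in regime p = Θ(1/n^{2/3}) E[X] diverges (above the triangle threshold p ~ 1/n).


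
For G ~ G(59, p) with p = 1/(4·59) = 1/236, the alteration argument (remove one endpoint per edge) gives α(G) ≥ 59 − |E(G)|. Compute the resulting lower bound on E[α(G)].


E[|E(G)|] = C(59, 2)·p = 1711 · (1/236) = 29/4.
E[α(G)] ≥ n − E[|E(G)|] = 59 − 29/4 = 207/4.
Numerically: ≈ 51.75000.
(This is only a lower bound; the true E[α(G)] may be larger.)

E[α(G)] ≥ 207/4 ≈ 51.75000.


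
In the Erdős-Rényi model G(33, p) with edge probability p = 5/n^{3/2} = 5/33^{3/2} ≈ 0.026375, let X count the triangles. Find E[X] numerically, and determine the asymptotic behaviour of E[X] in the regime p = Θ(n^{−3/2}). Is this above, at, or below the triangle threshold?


Number of potential triangles: C(33, 3) = 5456.
Each occurs with probability p³ ≈ (0.026375)³ ≈ 1.8348361e-05.
By linearity: E[X] = C(33, 3)·p³ ≈ 5456 · 1.8348361e-05 ≈ 0.10011.
Since α = 3/2 > 1, p = c/n^{3/2} = o(1/n) is below the triangle threshold p ~ 1/n. Asymptotically E[X] ~ (c³/6)·n^{3(1−α)} = (5³/6)·n^{-1.5} → 0, so by Markov's inequality G has no triangles w.h.p.

E[X] ≈ 0.10011; in regime p = Θ(1/n^{3/2}) E[X] tends to 0 (below the triangle threshold p ~ 1/n).


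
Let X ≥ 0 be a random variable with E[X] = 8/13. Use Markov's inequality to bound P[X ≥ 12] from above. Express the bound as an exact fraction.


μ = E[X] = 8/13, a = 12.
Markov: P[X ≥ 12] ≤ μ/a = (8/13)/12 = 2/39.
Numerically: ≈ 0.051282.
(Since a = 12 > μ = 0.615385, the bound 2/39 is < 1 and informative.)

P[X ≥ 12] ≤ 2/39 ≈ 0.051282.


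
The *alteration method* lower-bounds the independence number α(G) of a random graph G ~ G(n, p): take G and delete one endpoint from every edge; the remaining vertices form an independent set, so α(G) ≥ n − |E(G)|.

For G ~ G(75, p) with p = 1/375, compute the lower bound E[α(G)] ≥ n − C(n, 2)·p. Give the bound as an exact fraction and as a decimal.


E[|E(G)|] = C(75, 2)·p = 2775 · (1/375) = 37/5.
E[α(G)] ≥ n − E[|E(G)|] = 75 − 37/5 = 338/5.
Numerically: ≈ 67.600.
(This is only a lower bound; the true E[α(G)] may be larger.)

E[α(G)] ≥ 338/5 ≈ 67.600.


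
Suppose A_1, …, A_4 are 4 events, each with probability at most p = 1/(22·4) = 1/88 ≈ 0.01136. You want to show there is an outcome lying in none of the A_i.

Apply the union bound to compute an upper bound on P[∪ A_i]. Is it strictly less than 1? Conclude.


Union bound: P[∪_{i=1}^{4} A_i] ≤ Σ_i P[A_i] ≤ 4·p = 4·(1/88) = 1/22.
Numerically: 1/22 ≈ 0.04545.
Is 1/22 < 1? YES.
Since P[∪ A_i] ≤ 1/22 < 1, the complement has P[∩ A_i^c] ≥ 1 − 1/22 = 21/22 > 0, so some outcome avoids every A_i.

4·p = 1/22 ≈ 0.04545; existence CERTIFIED by the union bound.


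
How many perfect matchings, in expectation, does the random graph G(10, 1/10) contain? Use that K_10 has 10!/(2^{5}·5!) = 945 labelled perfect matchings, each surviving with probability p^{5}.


K_10 has 10!/(2^{5}·5!) = 945 labelled perfect matchings.
For each such perfect matching H, let X_H = 1 if all 5 edges of H are present in G. Then P[X_H = 1] = p^{5} = (1/10)^{5} = 1/100000.
By linearity of expectation: E[X] = Σ_H E[X_H] = 945 · p^{5} = 945 · 1/100000 = 189/20000.
Numerically: E[X] ≈ 0.00945.

E[X] = 945 · (1/10)^{5} = 189/20000 ≈ 0.00945.


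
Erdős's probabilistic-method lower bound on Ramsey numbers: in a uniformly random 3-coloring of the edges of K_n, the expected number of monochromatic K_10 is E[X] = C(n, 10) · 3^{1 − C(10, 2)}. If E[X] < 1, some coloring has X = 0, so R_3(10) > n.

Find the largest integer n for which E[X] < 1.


We need C(n, 10) · 3^{1 − 45} < 1, i.e. C(n, 10) < 3^{45 − 1} = 984770902183611232881.
Check values of n near the boundary:
  n = 567: C(567, 10) = 873787071273467749398; 873787071273467749398 < 984770902183611232881? YES
  n = 568: C(568, 10) = 889446337783744949208; 889446337783744949208 < 984770902183611232881? YES
  n = 569: C(569, 10) = 905357721286137524328; 905357721286137524328 < 984770902183611232881? YES
  n = 570: C(570, 10) = 921524823451961408691; 921524823451961408691 < 984770902183611232881? YES
  n = 571: C(571, 10) = 937951290893172842001; 937951290893172842001 < 984770902183611232881? YES
  n = 572: C(572, 10) = 954640815642161682606; 954640815642161682606 < 984770902183611232881? YES
  n = 573: C(573, 10) = 971597135635805762226; 971597135635805762226 < 984770902183611232881? YES
  n = 574: C(574, 10) = 988824035203816502691; 988824035203816502691 < 984770902183611232881? NO
  n = 575: C(575, 10) = 1006325345561406175305; 1006325345561406175305 < 984770902183611232881? NO
The largest n with C(n, 10) < 984770902183611232881 is n = 573 (where E[X] = 35985079097622435638/36472996377170786403 ≈ 0.9866). Hence R_3(10) > 573, i.e. R_3(10) ≥ 574.

Largest n = 573; hence R_3(10) > 573.


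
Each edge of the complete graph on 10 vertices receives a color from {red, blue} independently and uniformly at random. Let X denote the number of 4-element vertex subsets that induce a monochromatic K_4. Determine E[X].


Let X = Σ_S X_S over the C(10, 4) = 210 subsets S of size 4, where X_S = 1 if the K_4 on S is monochromatic.
For a fixed S, the K_4 on S has C(4, 2) = 6 edges. P[all 6 edges red] = (1/2)^6, and likewise for blue, so P[monochromatic] = 2·(1/2)^6 = 2^{1 − 6} = 1/32.
Summing: E[X] = C(10, 4) · 2^{1 − 6} = 210 · 1/32 = 105/16.
Numerically: E[X] ≈ 6.562500.

E[X] = C(10,4)·2^(1−C(4,2)) = 105/16 ≈ 6.562500.
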